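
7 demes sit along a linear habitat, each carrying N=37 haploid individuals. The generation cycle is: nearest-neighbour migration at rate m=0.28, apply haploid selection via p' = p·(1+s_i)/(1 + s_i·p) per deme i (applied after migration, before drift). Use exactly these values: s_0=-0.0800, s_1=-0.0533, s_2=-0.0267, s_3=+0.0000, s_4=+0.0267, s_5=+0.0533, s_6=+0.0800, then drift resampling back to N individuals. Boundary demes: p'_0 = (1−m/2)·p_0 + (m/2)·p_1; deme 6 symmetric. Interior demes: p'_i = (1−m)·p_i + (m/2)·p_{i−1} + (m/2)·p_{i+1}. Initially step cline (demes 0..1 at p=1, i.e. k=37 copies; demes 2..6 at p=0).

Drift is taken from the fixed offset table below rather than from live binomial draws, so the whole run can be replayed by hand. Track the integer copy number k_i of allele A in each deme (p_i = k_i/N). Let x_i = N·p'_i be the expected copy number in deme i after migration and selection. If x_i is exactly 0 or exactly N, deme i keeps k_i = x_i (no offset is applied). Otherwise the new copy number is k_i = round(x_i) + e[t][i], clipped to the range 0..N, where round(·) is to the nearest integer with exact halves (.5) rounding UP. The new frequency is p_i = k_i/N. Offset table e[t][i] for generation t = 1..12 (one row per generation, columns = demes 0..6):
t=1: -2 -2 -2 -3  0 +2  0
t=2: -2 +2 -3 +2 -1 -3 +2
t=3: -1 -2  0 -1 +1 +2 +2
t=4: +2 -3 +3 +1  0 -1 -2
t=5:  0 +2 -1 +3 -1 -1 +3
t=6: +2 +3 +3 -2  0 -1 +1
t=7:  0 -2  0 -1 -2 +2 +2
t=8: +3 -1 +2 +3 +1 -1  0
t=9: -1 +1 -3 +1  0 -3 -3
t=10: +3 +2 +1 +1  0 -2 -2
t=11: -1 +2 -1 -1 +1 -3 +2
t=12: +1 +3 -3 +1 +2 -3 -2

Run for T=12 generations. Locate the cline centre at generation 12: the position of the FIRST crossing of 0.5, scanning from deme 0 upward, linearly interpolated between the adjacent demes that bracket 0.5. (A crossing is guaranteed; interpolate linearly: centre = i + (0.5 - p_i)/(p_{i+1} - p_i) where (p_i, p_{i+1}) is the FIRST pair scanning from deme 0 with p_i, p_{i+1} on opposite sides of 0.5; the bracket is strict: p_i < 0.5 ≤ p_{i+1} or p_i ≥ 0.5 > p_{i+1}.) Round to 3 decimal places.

t=0: k=[37 37 0 0 0 0 0]
t=1: x=[37.0000 31.5712 5.0606 0.0000 0.0000 0.0000 0.0000] k=[37 30 3 0 0 0 0]
t=2: x=[35.9372 26.8004 6.2187 0.4200 0.0000 0.0000 0.0000] k=[34 29 3 2 0 0 0]
t=3: x=[33.0129 25.6333 6.3563 1.8600 0.2874 0.0000 0.0000] k=[32 24 6 1 1 0 0]
t=4: x=[30.4421 22.1154 7.6544 1.7000 0.8824 0.1474 0.0000] k=[32 19 11 3 1 0 0]
t=5: x=[29.7039 19.1947 10.7920 3.8400 1.1695 0.1474 0.0000] k=[30 21 10 7 0 0 0]
t=6: x=[28.1927 20.2191 10.9106 6.4400 1.0055 0.0000 0.0000] k=[30 23 14 4 1 0 0]
t=7: x=[28.4858 22.2368 13.6262 4.9800 1.3130 0.1474 0.0000] k=[28 20 14 4 0 2 0]
t=8: x=[26.2555 19.7768 13.2093 4.8400 0.8619 1.5136 0.3022] k=[29 19 15 8 2 1 0]
t=9: x=[27.0034 19.3351 14.3416 8.1400 2.7667 1.0518 0.1512] k=[26 20 11 9 3 0 0]
t=10: x=[24.4788 19.0744 11.7618 8.4400 3.5027 0.4421 0.0000] k=[27 21 13 9 4 0 0]
t=11: x=[25.5101 20.2191 13.3284 8.8600 4.2379 0.5894 0.0000] k=[25 22 12 8 5 0 0]
t=12: x=[23.8829 20.5210 12.6140 8.1400 4.8296 0.7366 0.0000] k=[25 24 10 9 7 0 0]

1.393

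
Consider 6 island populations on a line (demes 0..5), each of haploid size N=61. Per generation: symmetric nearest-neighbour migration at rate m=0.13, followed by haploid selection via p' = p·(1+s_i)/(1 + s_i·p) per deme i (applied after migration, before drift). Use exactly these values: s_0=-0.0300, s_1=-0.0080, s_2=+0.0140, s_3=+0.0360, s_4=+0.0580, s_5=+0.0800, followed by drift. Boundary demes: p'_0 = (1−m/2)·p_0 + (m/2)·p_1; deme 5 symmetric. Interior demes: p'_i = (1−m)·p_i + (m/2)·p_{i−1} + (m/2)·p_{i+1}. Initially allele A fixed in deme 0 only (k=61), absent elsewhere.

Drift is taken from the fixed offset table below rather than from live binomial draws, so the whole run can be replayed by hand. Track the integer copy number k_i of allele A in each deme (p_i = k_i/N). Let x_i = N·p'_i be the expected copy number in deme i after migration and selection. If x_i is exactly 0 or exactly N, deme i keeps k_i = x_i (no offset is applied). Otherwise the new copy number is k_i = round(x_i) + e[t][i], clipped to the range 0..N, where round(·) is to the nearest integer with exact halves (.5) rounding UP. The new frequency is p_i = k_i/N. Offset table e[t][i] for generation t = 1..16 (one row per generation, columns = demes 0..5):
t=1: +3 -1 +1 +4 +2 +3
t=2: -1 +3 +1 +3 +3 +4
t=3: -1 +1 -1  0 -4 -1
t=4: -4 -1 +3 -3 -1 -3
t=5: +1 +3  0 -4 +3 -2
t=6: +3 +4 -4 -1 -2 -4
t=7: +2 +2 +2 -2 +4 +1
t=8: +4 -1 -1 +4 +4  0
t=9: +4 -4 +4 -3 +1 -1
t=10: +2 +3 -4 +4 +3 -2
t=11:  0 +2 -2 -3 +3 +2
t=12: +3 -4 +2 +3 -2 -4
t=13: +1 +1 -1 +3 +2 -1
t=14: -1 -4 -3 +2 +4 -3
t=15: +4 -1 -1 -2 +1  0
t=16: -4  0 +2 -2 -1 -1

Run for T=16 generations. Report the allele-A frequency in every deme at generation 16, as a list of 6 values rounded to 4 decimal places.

[0.6393, 0.3279, 0.1311, 0.1148, 0.1803, 0.0164]

t=0: k=[61 0 0 0 0 0]
t=1: x=[56.9206 3.9353 0.0000 0.0000 0.0000 0.0000] k=[60 3 0 0 0 0]
t=2: x=[56.1610 6.4634 0.1977 0.0000 0.0000 0.0000] k=[55 9 1 0 0 0]
t=3: x=[51.7740 11.3954 1.4749 0.0673 0.0000 0.0000] k=[51 12 0 0 0 0]
t=4: x=[48.1589 13.6696 0.7908 0.0000 0.0000 0.0000] k=[44 13 4 0 0 0]
t=5: x=[41.5841 14.3417 4.3812 0.2693 0.0000 0.0000] k=[43 17 4 0 0 0]
t=6: x=[40.9017 17.7438 4.6443 0.2693 0.0000 0.0000] k=[44 22 1 0 0 0]
t=7: x=[42.1759 21.9520 2.3310 0.0673 0.0000 0.0000] k=[44 24 4 0 0 0]
t=8: x=[42.3075 23.8832 5.1047 0.2693 0.0000 0.0000] k=[46 23 4 4 0 0]
t=9: x=[44.1359 23.1445 5.3019 3.8661 0.2750 0.0000] k=[48 19 9 1 1 0]
t=10: x=[45.7696 20.1265 9.2385 1.5733 0.9884 0.0702] k=[48 23 5 6 4 0]
t=11: x=[46.0337 23.3392 6.3133 5.9934 4.0794 0.2807] k=[46 25 4 3 7 2]
t=12: x=[44.2677 24.8816 5.3677 3.4380 6.7459 2.5034] k=[47 21 7 6 5 0]
t=13: x=[44.9524 21.6677 7.9405 6.1941 4.9924 0.3509] k=[46 23 7 9 7 0]
t=14: x=[44.1359 23.3392 8.2689 9.0082 7.0176 0.4911] k=[43 19 5 11 11 0]
t=15: x=[41.0331 19.5432 6.3790 10.9236 10.7761 0.7715] k=[45 19 5 9 12 1]
t=16: x=[42.9250 19.6728 6.2475 9.2081 11.6108 1.8480] k=[39 20 8 7 11 1]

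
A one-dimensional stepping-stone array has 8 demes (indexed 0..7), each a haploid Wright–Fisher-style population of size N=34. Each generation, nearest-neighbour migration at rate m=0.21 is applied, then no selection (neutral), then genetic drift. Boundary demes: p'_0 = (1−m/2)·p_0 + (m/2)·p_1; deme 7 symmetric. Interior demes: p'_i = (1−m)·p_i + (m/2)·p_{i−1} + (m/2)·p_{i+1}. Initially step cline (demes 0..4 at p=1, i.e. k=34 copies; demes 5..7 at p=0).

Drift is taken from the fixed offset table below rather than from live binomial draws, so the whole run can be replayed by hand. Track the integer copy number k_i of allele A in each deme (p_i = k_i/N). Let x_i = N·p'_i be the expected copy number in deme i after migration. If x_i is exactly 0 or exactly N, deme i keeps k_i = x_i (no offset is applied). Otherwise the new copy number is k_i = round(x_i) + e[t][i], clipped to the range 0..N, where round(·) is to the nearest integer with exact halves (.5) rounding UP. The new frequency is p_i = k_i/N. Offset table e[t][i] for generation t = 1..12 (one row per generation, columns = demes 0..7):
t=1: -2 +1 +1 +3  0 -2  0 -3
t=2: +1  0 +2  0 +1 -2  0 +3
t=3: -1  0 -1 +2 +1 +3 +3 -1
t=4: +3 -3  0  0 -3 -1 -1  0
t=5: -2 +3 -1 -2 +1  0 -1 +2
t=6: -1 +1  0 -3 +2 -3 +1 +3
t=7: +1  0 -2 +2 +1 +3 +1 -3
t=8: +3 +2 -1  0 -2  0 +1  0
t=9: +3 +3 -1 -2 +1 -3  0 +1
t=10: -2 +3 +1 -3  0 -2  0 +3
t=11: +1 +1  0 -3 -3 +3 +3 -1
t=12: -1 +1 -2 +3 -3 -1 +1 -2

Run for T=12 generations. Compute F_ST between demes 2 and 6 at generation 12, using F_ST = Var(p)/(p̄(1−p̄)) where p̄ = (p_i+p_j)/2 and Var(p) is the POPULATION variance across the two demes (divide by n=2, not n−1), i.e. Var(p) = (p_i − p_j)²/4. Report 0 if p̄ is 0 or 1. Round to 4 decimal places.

t=0: k=[34 34 34 34 34 0 0 0]
t=1: x=[34.0000 34.0000 34.0000 34.0000 30.4300 3.5700 0.0000 0.0000] k=[34 34 34 34 30 2 0 0]
t=2: x=[34.0000 34.0000 34.0000 33.5800 27.4800 4.7300 0.2100 0.0000] k=[34 34 34 34 28 3 0 0]
t=3: x=[34.0000 34.0000 34.0000 33.3700 26.0050 5.3100 0.3150 0.0000] k=[34 34 34 34 27 8 3 0]
t=4: x=[34.0000 34.0000 34.0000 33.2650 25.7400 9.4700 3.2100 0.3150] k=[34 34 34 33 23 8 2 0]
t=5: x=[34.0000 34.0000 33.8950 32.0550 22.4750 8.9450 2.4200 0.2100] k=[34 34 33 30 23 9 1 2]
t=6: x=[34.0000 33.8950 32.7900 29.5800 22.2650 9.6300 1.9450 1.8950] k=[34 34 33 27 24 7 3 5]
t=7: x=[34.0000 33.8950 32.4750 27.3150 22.5300 8.3650 3.6300 4.7900] k=[34 34 30 29 24 11 5 2]
t=8: x=[34.0000 33.5800 30.3150 28.5800 23.1600 11.7350 5.3150 2.3150] k=[34 34 29 29 21 12 6 2]
t=9: x=[34.0000 33.4750 29.5250 28.1600 20.8950 12.3150 6.2100 2.4200] k=[34 34 29 26 22 9 6 3]
t=10: x=[34.0000 33.4750 29.2100 25.8950 21.0550 10.0500 6.0000 3.3150] k=[34 34 30 23 21 8 6 6]
t=11: x=[34.0000 33.5800 29.6850 23.5250 19.8450 9.1550 6.2100 6.0000] k=[34 34 30 21 17 12 9 5]
t=12: x=[34.0000 33.5800 29.4750 21.5250 16.8950 12.2100 8.8950 5.4200] k=[34 34 27 25 14 11 10 3]

0.2520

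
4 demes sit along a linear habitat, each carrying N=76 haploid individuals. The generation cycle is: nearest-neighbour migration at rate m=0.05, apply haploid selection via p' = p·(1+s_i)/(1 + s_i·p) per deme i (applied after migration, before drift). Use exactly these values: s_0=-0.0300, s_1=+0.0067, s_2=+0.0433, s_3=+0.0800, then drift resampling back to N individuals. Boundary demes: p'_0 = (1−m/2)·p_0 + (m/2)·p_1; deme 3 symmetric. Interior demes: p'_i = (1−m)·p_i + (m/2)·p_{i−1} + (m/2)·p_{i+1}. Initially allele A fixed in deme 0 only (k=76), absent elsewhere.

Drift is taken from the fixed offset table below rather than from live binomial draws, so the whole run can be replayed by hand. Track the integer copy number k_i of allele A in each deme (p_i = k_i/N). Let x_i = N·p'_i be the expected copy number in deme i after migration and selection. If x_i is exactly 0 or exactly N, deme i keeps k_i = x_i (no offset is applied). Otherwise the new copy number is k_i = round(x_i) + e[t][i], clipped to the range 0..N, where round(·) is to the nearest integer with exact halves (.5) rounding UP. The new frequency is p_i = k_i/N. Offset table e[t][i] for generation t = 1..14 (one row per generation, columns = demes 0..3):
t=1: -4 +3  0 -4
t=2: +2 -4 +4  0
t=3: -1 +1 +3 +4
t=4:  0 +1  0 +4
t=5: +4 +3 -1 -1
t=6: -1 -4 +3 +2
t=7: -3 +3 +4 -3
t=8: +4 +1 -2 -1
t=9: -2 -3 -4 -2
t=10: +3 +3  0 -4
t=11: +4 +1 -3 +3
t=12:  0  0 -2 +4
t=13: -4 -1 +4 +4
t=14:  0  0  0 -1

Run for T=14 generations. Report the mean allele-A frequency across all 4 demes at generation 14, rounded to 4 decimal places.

t=0: k=[76 0 0 0]
t=1: x=[74.0428 1.9124 0.0000 0.0000] k=[70 5 0 0]
t=2: x=[68.1635 6.5398 0.1304 0.0000] k=[70 3 4 0]
t=3: x=[68.1123 4.7295 4.0339 0.1080] k=[67 6 7 4]
t=4: x=[65.1958 7.5955 7.1706 4.3822] k=[65 9 7 8]
t=5: x=[63.2807 10.4098 7.3517 8.5413] k=[67 13 6 8]
t=6: x=[65.3746 14.2522 6.4716 8.5147] k=[64 10 9 11]
t=7: x=[62.3115 11.3895 9.4192 11.6912] k=[59 14 13 9]
t=8: x=[57.4512 15.1810 13.3861 9.7348] k=[61 16 11 9]
t=9: x=[59.4847 17.0883 11.4821 9.6818] k=[57 14 7 8]
t=10: x=[55.4718 14.9802 7.4811 8.5413] k=[58 18 7 5]
t=11: x=[56.5627 18.8194 7.5069 5.4252] k=[61 20 5 8]
t=12: x=[59.5864 20.7506 5.6684 8.4882] k=[60 21 4 12]
t=13: x=[58.6201 21.6532 4.8126 12.5876] k=[55 21 9 17]
t=14: x=[53.6728 21.6532 9.8580 17.8287] k=[54 22 10 17]

0.3388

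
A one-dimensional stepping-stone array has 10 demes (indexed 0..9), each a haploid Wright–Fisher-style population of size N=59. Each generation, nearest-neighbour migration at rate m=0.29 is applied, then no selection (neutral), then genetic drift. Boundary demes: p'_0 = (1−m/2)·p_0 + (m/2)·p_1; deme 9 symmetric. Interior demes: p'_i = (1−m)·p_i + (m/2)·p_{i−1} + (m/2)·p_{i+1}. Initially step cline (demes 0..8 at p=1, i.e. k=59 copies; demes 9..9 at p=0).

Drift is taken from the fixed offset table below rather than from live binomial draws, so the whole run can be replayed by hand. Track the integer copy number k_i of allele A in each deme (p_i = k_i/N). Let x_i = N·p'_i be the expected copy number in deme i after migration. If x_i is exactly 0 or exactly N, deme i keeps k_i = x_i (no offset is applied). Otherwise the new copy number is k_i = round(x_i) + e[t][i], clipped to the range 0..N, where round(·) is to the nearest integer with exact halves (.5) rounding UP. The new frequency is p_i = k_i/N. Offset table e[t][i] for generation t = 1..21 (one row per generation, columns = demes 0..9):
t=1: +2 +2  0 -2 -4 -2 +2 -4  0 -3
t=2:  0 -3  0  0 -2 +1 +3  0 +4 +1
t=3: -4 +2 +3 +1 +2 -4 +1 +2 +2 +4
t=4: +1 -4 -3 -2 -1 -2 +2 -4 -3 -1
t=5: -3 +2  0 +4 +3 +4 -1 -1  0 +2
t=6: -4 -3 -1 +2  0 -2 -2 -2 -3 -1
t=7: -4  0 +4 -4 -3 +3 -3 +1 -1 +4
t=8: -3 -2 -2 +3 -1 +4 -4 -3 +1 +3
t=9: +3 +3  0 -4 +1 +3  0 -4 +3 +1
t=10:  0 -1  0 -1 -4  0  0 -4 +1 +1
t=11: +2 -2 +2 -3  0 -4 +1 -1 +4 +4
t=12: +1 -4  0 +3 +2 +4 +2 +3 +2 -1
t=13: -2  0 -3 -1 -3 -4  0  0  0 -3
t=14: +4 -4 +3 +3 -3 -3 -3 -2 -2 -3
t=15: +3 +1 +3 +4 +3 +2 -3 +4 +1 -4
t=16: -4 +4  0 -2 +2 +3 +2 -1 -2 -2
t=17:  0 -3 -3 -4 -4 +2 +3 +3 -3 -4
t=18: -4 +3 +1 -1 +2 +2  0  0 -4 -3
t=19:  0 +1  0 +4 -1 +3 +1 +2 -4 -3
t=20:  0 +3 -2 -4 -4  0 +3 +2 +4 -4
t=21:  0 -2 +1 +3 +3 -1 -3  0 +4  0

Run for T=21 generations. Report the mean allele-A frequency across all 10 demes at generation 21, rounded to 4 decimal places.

0.8424

t=0: k=[59 59 59 59 59 59 59 59 59 0]
t=1: x=[59.0000 59.0000 59.0000 59.0000 59.0000 59.0000 59.0000 59.0000 50.4450 8.5550] k=[59 59 59 59 59 59 59 59 50 6]
t=2: x=[59.0000 59.0000 59.0000 59.0000 59.0000 59.0000 59.0000 57.6950 44.9250 12.3800] k=[59 59 59 59 59 59 59 58 49 13]
t=3: x=[59.0000 59.0000 59.0000 59.0000 59.0000 59.0000 58.8550 56.8400 45.0850 18.2200] k=[59 59 59 59 59 59 59 59 47 22]
t=4: x=[59.0000 59.0000 59.0000 59.0000 59.0000 59.0000 59.0000 57.2600 45.1150 25.6250] k=[59 59 59 59 59 59 59 53 42 25]
t=5: x=[59.0000 59.0000 59.0000 59.0000 59.0000 59.0000 58.1300 52.2750 41.1300 27.4650] k=[59 59 59 59 59 59 57 51 41 29]
t=6: x=[59.0000 59.0000 59.0000 59.0000 59.0000 58.7100 56.4200 50.4200 40.7100 30.7400] k=[59 59 59 59 59 57 54 48 38 30]
t=7: x=[59.0000 59.0000 59.0000 59.0000 58.7100 56.8550 53.5650 47.4200 38.2900 31.1600] k=[59 59 59 59 56 59 51 48 37 35]
t=8: x=[59.0000 59.0000 59.0000 58.5650 56.8700 57.4050 51.7250 46.8400 38.3050 35.2900] k=[59 59 59 59 56 59 48 44 39 38]
t=9: x=[59.0000 59.0000 59.0000 58.5650 56.8700 56.9700 49.0150 43.8550 39.5800 38.1450] k=[59 59 59 55 58 59 49 40 43 39]
t=10: x=[59.0000 59.0000 58.4200 56.0150 57.7100 57.4050 49.1450 41.7400 41.9850 39.5800] k=[59 59 58 55 54 57 49 38 43 41]
t=11: x=[59.0000 58.8550 57.7100 55.2900 54.5800 55.4050 48.5650 40.3200 41.9850 41.2900] k=[59 57 59 52 55 51 50 39 46 45]
t=12: x=[58.7100 57.5800 57.6950 53.4500 53.9850 51.4350 48.5500 41.6100 44.8400 45.1450] k=[59 54 58 56 56 55 51 45 47 44]
t=13: x=[58.2750 55.3050 57.1300 56.2900 55.8550 54.5650 50.7100 46.1600 46.2750 44.4350] k=[56 55 54 55 53 51 51 46 46 41]
t=14: x=[55.8550 55.0000 54.2900 54.5650 53.0000 51.2900 50.2750 46.7250 45.2750 41.7250] k=[59 51 57 58 50 48 47 45 43 39]
t=15: x=[57.8400 53.0300 56.2750 56.6950 50.8700 48.1450 46.8550 45.0000 42.7100 39.5800] k=[59 54 59 59 54 50 44 49 44 36]
t=16: x=[58.2750 55.4500 58.2750 58.2750 54.1450 49.7100 45.5950 47.5500 43.5650 37.1600] k=[54 59 58 56 56 53 48 47 42 35]
t=17: x=[54.7250 58.1300 57.8550 56.2900 55.5650 52.7100 48.5800 46.4200 41.7100 36.0150] k=[55 55 55 52 52 55 52 49 39 32]
t=18: x=[55.0000 55.0000 54.5650 52.4350 52.4350 54.1300 52.0000 47.9850 39.4350 33.0150] k=[51 58 56 51 54 56 52 48 35 30]
t=19: x=[52.0150 56.6950 55.5650 52.1600 53.8550 55.1300 52.0000 46.6950 36.1600 30.7250] k=[52 58 56 56 53 58 53 49 32 28]
t=20: x=[52.8700 56.8400 56.2900 55.5650 54.1600 56.5500 53.1450 47.1150 33.8850 28.5800] k=[53 59 54 52 50 57 56 49 38 25]
t=21: x=[53.8700 57.4050 54.4350 52.0000 51.3050 55.8400 55.1300 48.4200 37.7100 26.8850] k=[54 55 55 55 54 55 52 48 42 27]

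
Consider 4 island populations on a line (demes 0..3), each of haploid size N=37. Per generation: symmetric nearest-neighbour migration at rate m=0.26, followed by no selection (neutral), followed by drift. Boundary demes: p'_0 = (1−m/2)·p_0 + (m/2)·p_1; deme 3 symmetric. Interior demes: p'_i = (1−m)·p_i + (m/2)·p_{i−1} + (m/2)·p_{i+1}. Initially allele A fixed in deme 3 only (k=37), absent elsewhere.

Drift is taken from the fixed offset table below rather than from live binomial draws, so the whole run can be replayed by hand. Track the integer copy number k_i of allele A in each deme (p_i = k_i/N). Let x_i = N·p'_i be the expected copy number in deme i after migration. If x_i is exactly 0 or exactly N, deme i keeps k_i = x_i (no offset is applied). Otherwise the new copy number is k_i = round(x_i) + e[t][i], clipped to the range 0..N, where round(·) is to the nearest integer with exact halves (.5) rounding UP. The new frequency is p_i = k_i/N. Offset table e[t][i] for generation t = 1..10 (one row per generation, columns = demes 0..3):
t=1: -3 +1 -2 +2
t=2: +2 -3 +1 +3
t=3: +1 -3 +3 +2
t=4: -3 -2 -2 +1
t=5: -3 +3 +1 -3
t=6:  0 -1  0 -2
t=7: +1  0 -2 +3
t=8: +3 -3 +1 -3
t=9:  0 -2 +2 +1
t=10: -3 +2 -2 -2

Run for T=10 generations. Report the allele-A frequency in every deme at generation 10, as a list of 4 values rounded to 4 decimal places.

[0.0811, 0.1892, 0.3243, 0.4324]

t=0: k=[0 0 0 37]
t=1: x=[0.0000 0.0000 4.8100 32.1900] k=[0 0 3 34]
t=2: x=[0.0000 0.3900 6.6400 29.9700] k=[0 0 8 33]
t=3: x=[0.0000 1.0400 10.2100 29.7500] k=[0 0 13 32]
t=4: x=[0.0000 1.6900 13.7800 29.5300] k=[0 0 12 31]
t=5: x=[0.0000 1.5600 12.9100 28.5300] k=[0 5 14 26]
t=6: x=[0.6500 5.5200 14.3900 24.4400] k=[1 5 14 22]
t=7: x=[1.5200 5.6500 13.8700 20.9600] k=[3 6 12 24]
t=8: x=[3.3900 6.3900 12.7800 22.4400] k=[6 3 14 19]
t=9: x=[5.6100 4.8200 13.2200 18.3500] k=[6 3 15 19]
t=10: x=[5.6100 4.9500 13.9600 18.4800] k=[3 7 12 16]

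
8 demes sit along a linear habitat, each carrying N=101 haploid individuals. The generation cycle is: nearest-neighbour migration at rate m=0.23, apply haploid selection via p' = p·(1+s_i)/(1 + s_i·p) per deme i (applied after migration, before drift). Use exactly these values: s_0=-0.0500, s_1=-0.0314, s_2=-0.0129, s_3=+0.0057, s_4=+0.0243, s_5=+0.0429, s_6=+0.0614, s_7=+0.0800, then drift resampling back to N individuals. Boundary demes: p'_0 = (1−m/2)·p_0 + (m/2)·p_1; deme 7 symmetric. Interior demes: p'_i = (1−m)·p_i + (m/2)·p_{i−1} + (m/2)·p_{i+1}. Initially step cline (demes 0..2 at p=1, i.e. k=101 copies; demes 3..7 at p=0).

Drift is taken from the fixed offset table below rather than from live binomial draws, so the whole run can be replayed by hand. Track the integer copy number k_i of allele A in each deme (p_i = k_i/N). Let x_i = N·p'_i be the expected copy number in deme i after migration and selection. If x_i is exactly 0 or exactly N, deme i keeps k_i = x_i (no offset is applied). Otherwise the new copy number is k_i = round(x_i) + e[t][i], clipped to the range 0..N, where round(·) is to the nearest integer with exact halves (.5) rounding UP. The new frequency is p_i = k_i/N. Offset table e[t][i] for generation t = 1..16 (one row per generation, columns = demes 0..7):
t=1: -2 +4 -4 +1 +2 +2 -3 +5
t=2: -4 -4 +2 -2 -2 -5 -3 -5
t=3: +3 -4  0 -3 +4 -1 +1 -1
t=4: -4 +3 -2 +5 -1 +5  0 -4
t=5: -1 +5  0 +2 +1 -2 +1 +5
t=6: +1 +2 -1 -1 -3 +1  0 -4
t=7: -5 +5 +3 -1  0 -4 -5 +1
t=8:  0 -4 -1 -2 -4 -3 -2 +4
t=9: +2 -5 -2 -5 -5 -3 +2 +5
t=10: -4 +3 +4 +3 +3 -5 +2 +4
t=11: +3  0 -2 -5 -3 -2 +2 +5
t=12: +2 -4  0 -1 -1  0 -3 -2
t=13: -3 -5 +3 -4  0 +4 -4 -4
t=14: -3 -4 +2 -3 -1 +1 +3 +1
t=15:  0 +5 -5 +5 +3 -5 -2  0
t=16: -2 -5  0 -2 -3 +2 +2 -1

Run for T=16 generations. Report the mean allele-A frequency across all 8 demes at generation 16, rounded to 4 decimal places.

0.3144

t=0: k=[101 101 101 0 0 0 0 0]
t=1: x=[101.0000 101.0000 89.2509 11.6736 0.0000 0.0000 0.0000 0.0000] k=[101 101 85 13 0 0 0 0]
t=2: x=[101.0000 99.1015 78.3326 19.8756 1.5308 0.0000 0.0000 0.0000] k=[101 95 80 18 0 0 0 0]
t=3: x=[100.2739 93.7533 74.3410 23.1613 2.1192 0.0000 0.0000 0.0000] k=[101 90 74 20 6 0 0 0]
t=4: x=[99.6693 89.0940 69.3485 24.7059 7.0764 0.7194 0.0000 0.0000] k=[96 92 67 30 6 6 0 0]
t=5: x=[95.2689 89.2580 65.3210 31.6183 8.9540 5.5253 0.7321 0.0000] k=[94 94 65 34 10 4 2 0]
t=6: x=[93.6584 90.3652 64.4678 34.9348 12.3275 4.6425 2.1202 0.2484] k=[95 92 63 34 9 6 2 0]
t=7: x=[94.3431 88.6688 62.6918 34.5892 11.7775 6.1222 2.3637 0.2484] k=[89 94 66 34 12 2 0 1]
t=8: x=[89.0449 89.8935 65.2407 35.2804 13.6612 3.0415 0.3661 0.9551] k=[89 86 64 33 10 0 0 5]
t=9: x=[88.0883 83.3552 62.6566 34.0482 11.7419 1.1987 0.6101 4.7623] k=[90 78 61 29 7 0 3 10]
t=10: x=[88.0520 76.8435 58.9567 30.2703 8.9183 1.1987 3.6647 9.8588] k=[84 80 63 33 12 0 6 14]
t=11: x=[82.7868 77.9422 61.1923 34.1634 13.3100 2.1569 6.5876 13.9815] k=[86 78 59 29 10 0 9 19]
t=12: x=[84.3800 76.1420 57.4136 30.3856 11.2732 2.2766 9.6213 19.0092] k=[86 72 57 29 10 2 7 17]
t=13: x=[83.6658 71.2195 55.1802 30.1551 11.5076 3.6395 8.0033 16.9058] k=[81 66 58 26 12 8 4 13]
t=14: x=[78.3876 66.0797 54.9149 28.1853 13.4271 8.3149 5.8130 12.8009] k=[75 62 57 25 12 9 9 14]
t=15: x=[72.4667 62.1602 53.5685 27.2981 13.4271 9.7074 10.1041 14.3464] k=[72 67 49 32 16 5 8 14]
t=16: x=[70.3409 64.7671 48.7875 32.2396 16.9103 6.8743 8.8127 14.2248] k=[68 60 49 30 14 9 11 13]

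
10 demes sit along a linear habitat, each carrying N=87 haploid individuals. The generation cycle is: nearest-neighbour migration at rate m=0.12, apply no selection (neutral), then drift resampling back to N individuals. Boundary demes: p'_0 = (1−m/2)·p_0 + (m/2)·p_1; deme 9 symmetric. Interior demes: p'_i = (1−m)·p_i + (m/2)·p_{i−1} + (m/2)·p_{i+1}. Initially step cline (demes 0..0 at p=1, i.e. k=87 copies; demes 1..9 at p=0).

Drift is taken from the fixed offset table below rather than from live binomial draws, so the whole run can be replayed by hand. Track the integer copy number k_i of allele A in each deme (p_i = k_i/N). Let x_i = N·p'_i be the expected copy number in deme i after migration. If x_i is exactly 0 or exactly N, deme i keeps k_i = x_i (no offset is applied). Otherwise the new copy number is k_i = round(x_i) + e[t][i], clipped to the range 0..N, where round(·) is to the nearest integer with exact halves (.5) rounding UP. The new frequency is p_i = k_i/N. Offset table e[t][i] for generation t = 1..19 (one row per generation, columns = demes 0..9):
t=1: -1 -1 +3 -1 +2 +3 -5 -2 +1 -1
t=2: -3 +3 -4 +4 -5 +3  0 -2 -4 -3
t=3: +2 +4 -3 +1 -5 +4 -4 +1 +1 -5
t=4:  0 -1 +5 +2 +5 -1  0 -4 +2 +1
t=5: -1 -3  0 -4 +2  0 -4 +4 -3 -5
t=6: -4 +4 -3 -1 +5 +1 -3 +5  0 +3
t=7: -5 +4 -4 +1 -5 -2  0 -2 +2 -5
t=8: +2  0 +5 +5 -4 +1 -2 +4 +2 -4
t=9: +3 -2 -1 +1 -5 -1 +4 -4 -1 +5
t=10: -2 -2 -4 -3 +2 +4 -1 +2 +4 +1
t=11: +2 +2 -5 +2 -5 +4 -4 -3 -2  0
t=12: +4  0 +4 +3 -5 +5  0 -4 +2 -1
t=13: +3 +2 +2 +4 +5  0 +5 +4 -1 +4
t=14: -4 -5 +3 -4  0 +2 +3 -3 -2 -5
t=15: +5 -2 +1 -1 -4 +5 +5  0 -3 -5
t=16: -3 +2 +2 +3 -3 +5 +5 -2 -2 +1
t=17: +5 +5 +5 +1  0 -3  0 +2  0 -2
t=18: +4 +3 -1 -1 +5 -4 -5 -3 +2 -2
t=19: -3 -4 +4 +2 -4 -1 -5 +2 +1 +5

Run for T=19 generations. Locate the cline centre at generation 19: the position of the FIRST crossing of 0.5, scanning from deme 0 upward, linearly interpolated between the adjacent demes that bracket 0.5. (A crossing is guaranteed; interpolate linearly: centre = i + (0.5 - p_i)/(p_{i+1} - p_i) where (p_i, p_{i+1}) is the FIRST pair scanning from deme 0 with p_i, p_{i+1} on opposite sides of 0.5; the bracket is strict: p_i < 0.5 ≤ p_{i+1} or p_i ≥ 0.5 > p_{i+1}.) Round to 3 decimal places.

0.395

t=0: k=[87 0 0 0 0 0 0 0 0 0]
t=1: x=[81.7800 5.2200 0.0000 0.0000 0.0000 0.0000 0.0000 0.0000 0.0000 0.0000] k=[81 4 0 0 0 0 0 0 0 0]
t=2: x=[76.3800 8.3800 0.2400 0.0000 0.0000 0.0000 0.0000 0.0000 0.0000 0.0000] k=[73 11 0 0 0 0 0 0 0 0]
t=3: x=[69.2800 14.0600 0.6600 0.0000 0.0000 0.0000 0.0000 0.0000 0.0000 0.0000] k=[71 18 0 0 0 0 0 0 0 0]
t=4: x=[67.8200 20.1000 1.0800 0.0000 0.0000 0.0000 0.0000 0.0000 0.0000 0.0000] k=[68 19 6 0 0 0 0 0 0 0]
t=5: x=[65.0600 21.1600 6.4200 0.3600 0.0000 0.0000 0.0000 0.0000 0.0000 0.0000] k=[64 18 6 0 0 0 0 0 0 0]
t=6: x=[61.2400 20.0400 6.3600 0.3600 0.0000 0.0000 0.0000 0.0000 0.0000 0.0000] k=[57 24 3 0 0 0 0 0 0 0]
t=7: x=[55.0200 24.7200 4.0800 0.1800 0.0000 0.0000 0.0000 0.0000 0.0000 0.0000] k=[50 29 0 1 0 0 0 0 0 0]
t=8: x=[48.7400 28.5200 1.8000 0.8800 0.0600 0.0000 0.0000 0.0000 0.0000 0.0000] k=[51 29 7 6 0 0 0 0 0 0]
t=9: x=[49.6800 29.0000 8.2600 5.7000 0.3600 0.0000 0.0000 0.0000 0.0000 0.0000] k=[53 27 7 7 0 0 0 0 0 0]
t=10: x=[51.4400 27.3600 8.2000 6.5800 0.4200 0.0000 0.0000 0.0000 0.0000 0.0000] k=[49 25 4 4 2 0 0 0 0 0]
t=11: x=[47.5600 25.1800 5.2600 3.8800 2.0000 0.1200 0.0000 0.0000 0.0000 0.0000] k=[50 27 0 6 0 4 0 0 0 0]
t=12: x=[48.6200 26.7600 1.9800 5.2800 0.6000 3.5200 0.2400 0.0000 0.0000 0.0000] k=[53 27 6 8 0 9 0 0 0 0]
t=13: x=[51.4400 27.3000 7.3800 7.4000 1.0200 7.9200 0.5400 0.0000 0.0000 0.0000] k=[54 29 9 11 6 8 6 0 0 0]
t=14: x=[52.5000 29.3000 10.3200 10.5800 6.4200 7.7600 5.7600 0.3600 0.0000 0.0000] k=[49 24 13 7 6 10 9 0 0 0]
t=15: x=[47.5000 24.8400 13.3000 7.3000 6.3000 9.7000 8.5200 0.5400 0.0000 0.0000] k=[53 23 14 6 2 15 14 1 0 0]
t=16: x=[51.2000 24.2600 14.0600 6.2400 3.0200 14.1600 13.2800 1.7200 0.0600 0.0000] k=[48 26 16 9 0 19 18 0 0 0]
t=17: x=[46.6800 26.7200 16.1800 8.8800 1.6800 17.8000 16.9800 1.0800 0.0000 0.0000] k=[52 32 21 10 2 15 17 3 0 0]
t=18: x=[50.8000 32.5400 21.0000 10.1800 3.2600 14.3400 16.0400 3.6600 0.1800 0.0000] k=[55 36 20 9 8 10 11 1 2 0]
t=19: x=[53.8600 36.1800 20.3000 9.6000 8.1800 9.9400 10.3400 1.6600 1.8200 0.1200] k=[51 32 24 12 4 9 5 4 3 5]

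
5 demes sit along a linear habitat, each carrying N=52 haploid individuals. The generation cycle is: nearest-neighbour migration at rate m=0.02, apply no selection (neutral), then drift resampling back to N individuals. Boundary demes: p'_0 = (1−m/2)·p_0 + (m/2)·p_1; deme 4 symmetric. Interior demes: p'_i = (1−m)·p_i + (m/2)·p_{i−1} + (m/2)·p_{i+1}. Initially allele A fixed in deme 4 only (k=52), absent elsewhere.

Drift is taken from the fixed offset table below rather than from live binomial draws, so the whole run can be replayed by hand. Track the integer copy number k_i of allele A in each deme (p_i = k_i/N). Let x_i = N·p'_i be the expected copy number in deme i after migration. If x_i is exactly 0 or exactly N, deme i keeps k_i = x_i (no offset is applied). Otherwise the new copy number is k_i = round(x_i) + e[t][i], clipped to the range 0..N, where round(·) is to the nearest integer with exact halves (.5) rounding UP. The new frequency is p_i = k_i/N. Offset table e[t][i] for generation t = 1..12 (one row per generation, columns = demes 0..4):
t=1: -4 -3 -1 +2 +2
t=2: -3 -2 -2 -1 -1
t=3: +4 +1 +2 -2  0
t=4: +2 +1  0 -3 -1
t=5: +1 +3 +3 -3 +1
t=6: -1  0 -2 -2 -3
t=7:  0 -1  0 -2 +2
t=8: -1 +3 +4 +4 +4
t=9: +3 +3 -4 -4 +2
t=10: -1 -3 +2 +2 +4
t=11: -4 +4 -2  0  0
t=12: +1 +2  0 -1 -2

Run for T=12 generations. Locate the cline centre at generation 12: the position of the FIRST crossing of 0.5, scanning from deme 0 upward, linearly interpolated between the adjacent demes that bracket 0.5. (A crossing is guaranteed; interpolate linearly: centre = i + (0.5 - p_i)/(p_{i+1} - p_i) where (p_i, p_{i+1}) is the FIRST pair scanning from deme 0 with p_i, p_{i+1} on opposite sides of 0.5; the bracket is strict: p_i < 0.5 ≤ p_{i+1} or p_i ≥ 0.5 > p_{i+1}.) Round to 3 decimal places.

t=0: k=[0 0 0 0 52]
t=1: x=[0.0000 0.0000 0.0000 0.5200 51.4800] k=[0 0 0 3 52]
t=2: x=[0.0000 0.0000 0.0300 3.4600 51.5100] k=[0 0 0 2 51]
t=3: x=[0.0000 0.0000 0.0200 2.4700 50.5100] k=[0 0 2 0 51]
t=4: x=[0.0000 0.0200 1.9600 0.5300 50.4900] k=[0 1 2 0 49]
t=5: x=[0.0100 1.0000 1.9700 0.5100 48.5100] k=[1 4 5 0 50]
t=6: x=[1.0300 3.9800 4.9400 0.5500 49.5000] k=[0 4 3 0 47]
t=7: x=[0.0400 3.9500 2.9800 0.5000 46.5300] k=[0 3 3 0 49]
t=8: x=[0.0300 2.9700 2.9700 0.5200 48.5100] k=[0 6 7 5 52]
t=9: x=[0.0600 5.9500 6.9700 5.4900 51.5300] k=[3 9 3 1 52]
t=10: x=[3.0600 8.8800 3.0400 1.5300 51.4900] k=[2 6 5 4 52]
t=11: x=[2.0400 5.9500 5.0000 4.4900 51.5200] k=[0 10 3 4 52]
t=12: x=[0.1000 9.8300 3.0800 4.4700 51.5200] k=[1 12 3 3 50]

3.489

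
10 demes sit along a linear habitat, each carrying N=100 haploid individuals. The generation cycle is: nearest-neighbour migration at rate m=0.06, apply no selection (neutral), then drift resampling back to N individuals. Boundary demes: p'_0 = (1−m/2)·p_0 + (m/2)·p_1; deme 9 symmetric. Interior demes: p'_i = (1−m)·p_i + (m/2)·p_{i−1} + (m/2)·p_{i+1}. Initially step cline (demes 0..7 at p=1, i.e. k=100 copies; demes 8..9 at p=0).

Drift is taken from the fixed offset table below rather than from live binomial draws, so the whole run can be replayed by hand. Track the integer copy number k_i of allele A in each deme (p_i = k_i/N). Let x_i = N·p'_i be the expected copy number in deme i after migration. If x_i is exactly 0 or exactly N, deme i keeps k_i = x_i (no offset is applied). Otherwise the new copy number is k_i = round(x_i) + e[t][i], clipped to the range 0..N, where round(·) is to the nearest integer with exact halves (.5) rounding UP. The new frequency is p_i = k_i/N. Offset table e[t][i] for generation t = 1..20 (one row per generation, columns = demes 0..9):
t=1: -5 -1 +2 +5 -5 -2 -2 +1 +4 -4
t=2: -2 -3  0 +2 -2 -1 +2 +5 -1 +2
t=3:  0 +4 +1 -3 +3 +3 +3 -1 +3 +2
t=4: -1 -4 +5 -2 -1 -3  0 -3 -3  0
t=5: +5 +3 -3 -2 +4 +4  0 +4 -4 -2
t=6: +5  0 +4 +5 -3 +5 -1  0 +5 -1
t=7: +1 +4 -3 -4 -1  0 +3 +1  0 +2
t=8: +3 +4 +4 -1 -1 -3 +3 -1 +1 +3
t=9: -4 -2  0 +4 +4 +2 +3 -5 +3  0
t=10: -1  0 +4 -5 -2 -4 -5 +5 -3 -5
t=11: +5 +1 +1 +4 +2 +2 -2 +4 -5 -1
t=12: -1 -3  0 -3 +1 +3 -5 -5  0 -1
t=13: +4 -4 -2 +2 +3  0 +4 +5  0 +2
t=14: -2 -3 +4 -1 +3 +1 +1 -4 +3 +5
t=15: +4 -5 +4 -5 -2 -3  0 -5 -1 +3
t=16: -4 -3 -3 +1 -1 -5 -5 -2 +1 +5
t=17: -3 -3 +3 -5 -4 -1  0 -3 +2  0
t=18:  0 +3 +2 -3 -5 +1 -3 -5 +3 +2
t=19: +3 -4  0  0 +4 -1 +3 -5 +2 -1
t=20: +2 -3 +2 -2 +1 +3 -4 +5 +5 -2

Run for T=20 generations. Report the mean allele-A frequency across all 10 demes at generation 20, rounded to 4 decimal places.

t=0: k=[100 100 100 100 100 100 100 100 0 0]
t=1: x=[100.0000 100.0000 100.0000 100.0000 100.0000 100.0000 100.0000 97.0000 3.0000 0.0000] k=[100 100 100 100 100 100 100 98 7 0]
t=2: x=[100.0000 100.0000 100.0000 100.0000 100.0000 100.0000 99.9400 95.3300 9.5200 0.2100] k=[100 100 100 100 100 100 100 100 9 2]
t=3: x=[100.0000 100.0000 100.0000 100.0000 100.0000 100.0000 100.0000 97.2700 11.5200 2.2100] k=[100 100 100 100 100 100 100 96 15 4]
t=4: x=[100.0000 100.0000 100.0000 100.0000 100.0000 100.0000 99.8800 93.6900 17.1000 4.3300] k=[100 100 100 100 100 100 100 91 14 4]
t=5: x=[100.0000 100.0000 100.0000 100.0000 100.0000 100.0000 99.7300 88.9600 16.0100 4.3000] k=[100 100 100 100 100 100 100 93 12 2]
t=6: x=[100.0000 100.0000 100.0000 100.0000 100.0000 100.0000 99.7900 90.7800 14.1300 2.3000] k=[100 100 100 100 100 100 99 91 19 1]
t=7: x=[100.0000 100.0000 100.0000 100.0000 100.0000 99.9700 98.7900 89.0800 20.6200 1.5400] k=[100 100 100 100 100 100 100 90 21 4]
t=8: x=[100.0000 100.0000 100.0000 100.0000 100.0000 100.0000 99.7000 88.2300 22.5600 4.5100] k=[100 100 100 100 100 100 100 87 24 8]
t=9: x=[100.0000 100.0000 100.0000 100.0000 100.0000 100.0000 99.6100 85.5000 25.4100 8.4800] k=[100 100 100 100 100 100 100 81 28 8]
t=10: x=[100.0000 100.0000 100.0000 100.0000 100.0000 100.0000 99.4300 79.9800 28.9900 8.6000] k=[100 100 100 100 100 100 94 85 26 4]
t=11: x=[100.0000 100.0000 100.0000 100.0000 100.0000 99.8200 93.9100 83.5000 27.1100 4.6600] k=[100 100 100 100 100 100 92 88 22 4]
t=12: x=[100.0000 100.0000 100.0000 100.0000 100.0000 99.7600 92.1200 86.1400 23.4400 4.5400] k=[100 100 100 100 100 100 87 81 23 4]
t=13: x=[100.0000 100.0000 100.0000 100.0000 100.0000 99.6100 87.2100 79.4400 24.1700 4.5700] k=[100 100 100 100 100 100 91 84 24 7]
t=14: x=[100.0000 100.0000 100.0000 100.0000 100.0000 99.7300 91.0600 82.4100 25.2900 7.5100] k=[100 100 100 100 100 100 92 78 28 13]
t=15: x=[100.0000 100.0000 100.0000 100.0000 100.0000 99.7600 91.8200 76.9200 29.0500 13.4500] k=[100 100 100 100 100 97 92 72 28 16]
t=16: x=[100.0000 100.0000 100.0000 100.0000 99.9100 96.9400 91.5500 71.2800 28.9600 16.3600] k=[100 100 100 100 99 92 87 69 30 21]
t=17: x=[100.0000 100.0000 100.0000 99.9700 98.8200 92.0600 86.6100 68.3700 30.9000 21.2700] k=[100 100 100 95 95 91 87 65 33 21]
t=18: x=[100.0000 100.0000 99.8500 95.1500 94.8800 91.0000 86.4600 64.7000 33.6000 21.3600] k=[100 100 100 92 90 92 83 60 37 23]
t=19: x=[100.0000 100.0000 99.7600 92.1800 90.1200 91.6700 82.5800 60.0000 37.2700 23.4200] k=[100 100 100 92 94 91 86 55 39 22]
t=20: x=[100.0000 100.0000 99.7600 92.3000 93.8500 90.9400 85.2200 55.4500 38.9700 22.5100] k=[100 100 100 90 95 94 81 60 44 21]

0.7850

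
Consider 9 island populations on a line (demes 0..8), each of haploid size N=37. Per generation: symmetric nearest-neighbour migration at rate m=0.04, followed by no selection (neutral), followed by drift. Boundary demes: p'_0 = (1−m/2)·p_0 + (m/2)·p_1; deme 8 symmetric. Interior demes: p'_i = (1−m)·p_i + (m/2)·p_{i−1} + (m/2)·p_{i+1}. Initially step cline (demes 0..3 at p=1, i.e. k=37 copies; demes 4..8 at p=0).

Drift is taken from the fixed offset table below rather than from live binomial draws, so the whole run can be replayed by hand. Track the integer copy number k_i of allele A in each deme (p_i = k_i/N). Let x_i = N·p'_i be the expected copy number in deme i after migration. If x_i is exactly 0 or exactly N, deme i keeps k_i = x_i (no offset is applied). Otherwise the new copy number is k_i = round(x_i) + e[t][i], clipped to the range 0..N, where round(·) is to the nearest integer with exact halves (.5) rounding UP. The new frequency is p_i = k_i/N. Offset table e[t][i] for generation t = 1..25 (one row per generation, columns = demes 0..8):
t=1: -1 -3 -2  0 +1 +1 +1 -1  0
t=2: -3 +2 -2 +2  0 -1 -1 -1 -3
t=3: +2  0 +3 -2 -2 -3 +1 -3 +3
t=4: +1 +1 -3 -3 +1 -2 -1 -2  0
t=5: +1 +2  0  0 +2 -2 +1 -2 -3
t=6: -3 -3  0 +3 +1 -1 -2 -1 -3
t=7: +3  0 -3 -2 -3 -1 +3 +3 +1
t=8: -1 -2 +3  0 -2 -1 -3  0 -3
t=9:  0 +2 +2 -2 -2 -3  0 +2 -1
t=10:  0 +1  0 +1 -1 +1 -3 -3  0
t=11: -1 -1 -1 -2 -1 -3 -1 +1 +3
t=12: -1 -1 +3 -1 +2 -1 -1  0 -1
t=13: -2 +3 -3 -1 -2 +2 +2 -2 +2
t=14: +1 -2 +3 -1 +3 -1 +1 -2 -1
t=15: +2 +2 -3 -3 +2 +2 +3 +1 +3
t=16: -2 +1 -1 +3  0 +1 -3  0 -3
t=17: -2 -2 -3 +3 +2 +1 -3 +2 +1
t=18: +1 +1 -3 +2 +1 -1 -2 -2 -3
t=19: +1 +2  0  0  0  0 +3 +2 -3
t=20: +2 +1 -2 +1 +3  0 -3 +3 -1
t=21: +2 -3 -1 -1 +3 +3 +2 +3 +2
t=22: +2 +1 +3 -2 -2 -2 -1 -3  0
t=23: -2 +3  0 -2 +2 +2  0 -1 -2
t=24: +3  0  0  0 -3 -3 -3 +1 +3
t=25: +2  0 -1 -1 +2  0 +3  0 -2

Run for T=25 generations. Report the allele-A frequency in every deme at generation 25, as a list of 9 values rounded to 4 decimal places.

[1.0000, 1.0000, 0.7027, 0.6486, 0.4054, 0.1081, 0.0811, 0.1622, 0.0270]

t=0: k=[37 37 37 37 0 0 0 0 0]
t=1: x=[37.0000 37.0000 37.0000 36.2600 0.7400 0.0000 0.0000 0.0000 0.0000] k=[37 37 37 36 2 0 0 0 0]
t=2: x=[37.0000 37.0000 36.9800 35.3400 2.6400 0.0400 0.0000 0.0000 0.0000] k=[37 37 35 37 3 0 0 0 0]
t=3: x=[37.0000 36.9600 35.0800 36.2800 3.6200 0.0600 0.0000 0.0000 0.0000] k=[37 37 37 34 2 0 0 0 0]
t=4: x=[37.0000 37.0000 36.9400 33.4200 2.6000 0.0400 0.0000 0.0000 0.0000] k=[37 37 34 30 4 0 0 0 0]
t=5: x=[37.0000 36.9400 33.9800 29.5600 4.4400 0.0800 0.0000 0.0000 0.0000] k=[37 37 34 30 6 0 0 0 0]
t=6: x=[37.0000 36.9400 33.9800 29.6000 6.3600 0.1200 0.0000 0.0000 0.0000] k=[37 34 34 33 7 0 0 0 0]
t=7: x=[36.9400 34.0600 33.9800 32.5000 7.3800 0.1400 0.0000 0.0000 0.0000] k=[37 34 31 31 4 0 0 0 0]
t=8: x=[36.9400 34.0000 31.0600 30.4600 4.4600 0.0800 0.0000 0.0000 0.0000] k=[36 32 34 30 2 0 0 0 0]
t=9: x=[35.9200 32.1200 33.8800 29.5200 2.5200 0.0400 0.0000 0.0000 0.0000] k=[36 34 36 28 1 0 0 0 0]
t=10: x=[35.9600 34.0800 35.8000 27.6200 1.5200 0.0200 0.0000 0.0000 0.0000] k=[36 35 36 29 1 1 0 0 0]
t=11: x=[35.9800 35.0400 35.8400 28.5800 1.5600 0.9800 0.0200 0.0000 0.0000] k=[35 34 35 27 1 0 0 0 0]
t=12: x=[34.9800 34.0400 34.8200 26.6400 1.5000 0.0200 0.0000 0.0000 0.0000] k=[34 33 37 26 4 0 0 0 0]
t=13: x=[33.9800 33.1000 36.7000 25.7800 4.3600 0.0800 0.0000 0.0000 0.0000] k=[32 36 34 25 2 2 0 0 0]
t=14: x=[32.0800 35.8800 33.8600 24.7200 2.4600 1.9600 0.0400 0.0000 0.0000] k=[33 34 37 24 5 1 1 0 0]
t=15: x=[33.0200 34.0400 36.6800 23.8800 5.3000 1.0800 0.9800 0.0200 0.0000] k=[35 36 34 21 7 3 4 1 0]
t=16: x=[35.0200 35.9400 33.7800 20.9800 7.2000 3.1000 3.9200 1.0400 0.0200] k=[33 37 33 24 7 4 1 1 0]
t=17: x=[33.0800 36.8400 32.9000 23.8400 7.2800 4.0000 1.0600 0.9800 0.0200] k=[31 35 30 27 9 5 0 3 1]
t=18: x=[31.0800 34.8200 30.0400 26.7000 9.2800 4.9800 0.1600 2.9000 1.0400] k=[32 36 27 29 10 4 0 1 0]
t=19: x=[32.0800 35.7400 27.2200 28.5800 10.2600 4.0400 0.1000 0.9600 0.0200] k=[33 37 27 29 10 4 3 3 0]
t=20: x=[33.0800 36.7200 27.2400 28.5800 10.2600 4.1000 3.0200 2.9400 0.0600] k=[35 37 25 30 13 4 0 6 0]
t=21: x=[35.0400 36.7200 25.3400 29.5600 13.1600 4.1000 0.2000 5.7600 0.1200] k=[37 34 24 29 16 7 2 9 2]
t=22: x=[36.9400 33.8600 24.3000 28.6400 16.0800 7.0800 2.2400 8.7200 2.1400] k=[37 35 27 27 14 5 1 6 2]
t=23: x=[36.9600 34.8800 27.1600 26.7400 14.0800 5.1000 1.1800 5.8200 2.0800] k=[35 37 27 25 16 7 1 5 0]
t=24: x=[35.0400 36.7600 27.1600 24.8600 16.0000 7.0600 1.2000 4.8200 0.1000] k=[37 37 27 25 13 4 0 6 3]
t=25: x=[37.0000 36.8000 27.1600 24.8000 13.0600 4.1000 0.2000 5.8200 3.0600] k=[37 37 26 24 15 4 3 6 1]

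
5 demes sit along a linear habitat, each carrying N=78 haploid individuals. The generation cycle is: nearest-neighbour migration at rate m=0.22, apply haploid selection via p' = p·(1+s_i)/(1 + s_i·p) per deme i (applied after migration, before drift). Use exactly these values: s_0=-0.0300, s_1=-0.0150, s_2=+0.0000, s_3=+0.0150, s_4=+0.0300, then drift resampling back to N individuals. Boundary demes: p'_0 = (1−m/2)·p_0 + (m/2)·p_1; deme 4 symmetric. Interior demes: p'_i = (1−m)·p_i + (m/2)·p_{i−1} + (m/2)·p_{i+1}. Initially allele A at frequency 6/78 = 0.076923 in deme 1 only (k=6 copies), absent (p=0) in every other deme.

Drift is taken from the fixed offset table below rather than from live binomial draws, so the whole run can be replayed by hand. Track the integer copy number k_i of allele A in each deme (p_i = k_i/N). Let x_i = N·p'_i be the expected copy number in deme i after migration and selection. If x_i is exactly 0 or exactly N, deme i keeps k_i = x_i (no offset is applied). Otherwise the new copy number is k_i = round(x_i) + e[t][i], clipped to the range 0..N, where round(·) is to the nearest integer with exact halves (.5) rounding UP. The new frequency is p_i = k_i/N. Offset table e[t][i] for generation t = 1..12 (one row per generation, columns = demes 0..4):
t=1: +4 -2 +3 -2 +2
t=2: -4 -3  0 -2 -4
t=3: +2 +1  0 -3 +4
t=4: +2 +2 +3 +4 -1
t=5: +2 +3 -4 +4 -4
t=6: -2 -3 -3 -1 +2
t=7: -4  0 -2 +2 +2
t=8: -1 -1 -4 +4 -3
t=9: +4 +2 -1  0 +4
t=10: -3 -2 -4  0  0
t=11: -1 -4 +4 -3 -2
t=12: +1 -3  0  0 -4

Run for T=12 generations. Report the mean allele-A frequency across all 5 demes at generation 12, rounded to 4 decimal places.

t=0: k=[0 6 0 0 0]
t=1: x=[0.6404 4.6140 0.6600 0.0000 0.0000] k=[5 3 4 0 0]
t=2: x=[4.6451 3.2822 3.4500 0.4466 0.0000] k=[1 0 3 0 0]
t=3: x=[0.8636 0.4334 2.3400 0.3349 0.0000] k=[3 1 2 0 0]
t=4: x=[2.6995 1.3104 1.6700 0.2233 0.0000] k=[5 3 5 4 0]
t=5: x=[4.6451 3.3906 4.6700 3.7224 0.4531] k=[7 6 1 8 0]
t=6: x=[6.7011 5.4825 2.3200 6.4374 0.9061] k=[5 2 0 5 3]
t=7: x=[4.5381 2.0792 0.7700 4.2900 3.3125] k=[1 2 0 6 5]
t=8: x=[1.0772 1.6455 0.8800 5.3031 5.2530] k=[0 1 0 9 2]
t=9: x=[0.1067 0.7684 1.1000 7.3384 2.8501] k=[4 3 0 7 7]
t=10: x=[3.7790 2.7398 1.1000 6.3159 7.1906] k=[1 1 0 6 7]
t=11: x=[0.9704 0.8768 0.7700 5.5260 7.0779] k=[0 0 5 3 5]
t=12: x=[0.0000 0.5418 4.2300 3.4893 4.9144] k=[0 0 4 3 1]

0.0205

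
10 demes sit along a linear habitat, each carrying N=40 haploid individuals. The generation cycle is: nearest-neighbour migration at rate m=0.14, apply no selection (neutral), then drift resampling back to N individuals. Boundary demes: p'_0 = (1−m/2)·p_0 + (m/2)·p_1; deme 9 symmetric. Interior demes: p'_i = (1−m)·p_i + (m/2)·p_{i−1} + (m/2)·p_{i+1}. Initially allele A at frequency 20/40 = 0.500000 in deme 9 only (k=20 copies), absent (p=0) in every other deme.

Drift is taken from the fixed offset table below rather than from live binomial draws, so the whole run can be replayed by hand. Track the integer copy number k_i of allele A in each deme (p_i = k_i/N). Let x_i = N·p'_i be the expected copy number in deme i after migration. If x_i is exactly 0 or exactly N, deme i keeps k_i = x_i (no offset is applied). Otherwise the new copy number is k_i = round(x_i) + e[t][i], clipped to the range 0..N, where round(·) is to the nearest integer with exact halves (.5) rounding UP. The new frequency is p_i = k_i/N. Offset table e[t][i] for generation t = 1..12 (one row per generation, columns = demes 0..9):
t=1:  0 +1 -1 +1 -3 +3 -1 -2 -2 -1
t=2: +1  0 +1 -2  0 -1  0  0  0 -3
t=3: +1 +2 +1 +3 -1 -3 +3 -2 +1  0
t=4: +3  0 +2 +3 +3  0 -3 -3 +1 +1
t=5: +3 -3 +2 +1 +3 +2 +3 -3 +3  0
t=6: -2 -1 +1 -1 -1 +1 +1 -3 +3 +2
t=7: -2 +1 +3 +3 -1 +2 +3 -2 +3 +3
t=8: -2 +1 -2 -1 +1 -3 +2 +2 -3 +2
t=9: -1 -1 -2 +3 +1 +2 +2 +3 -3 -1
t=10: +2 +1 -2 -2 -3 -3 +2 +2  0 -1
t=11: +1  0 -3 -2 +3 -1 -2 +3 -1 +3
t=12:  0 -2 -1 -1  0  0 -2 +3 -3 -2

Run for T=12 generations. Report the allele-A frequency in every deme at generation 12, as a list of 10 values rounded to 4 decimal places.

t=0: k=[0 0 0 0 0 0 0 0 0 20]
t=1: x=[0.0000 0.0000 0.0000 0.0000 0.0000 0.0000 0.0000 0.0000 1.4000 18.6000] k=[0 0 0 0 0 0 0 0 0 18]
t=2: x=[0.0000 0.0000 0.0000 0.0000 0.0000 0.0000 0.0000 0.0000 1.2600 16.7400] k=[0 0 0 0 0 0 0 0 1 14]
t=3: x=[0.0000 0.0000 0.0000 0.0000 0.0000 0.0000 0.0000 0.0700 1.8400 13.0900] k=[0 0 0 0 0 0 0 0 3 13]
t=4: x=[0.0000 0.0000 0.0000 0.0000 0.0000 0.0000 0.0000 0.2100 3.4900 12.3000] k=[0 0 0 0 0 0 0 0 4 13]
t=5: x=[0.0000 0.0000 0.0000 0.0000 0.0000 0.0000 0.0000 0.2800 4.3500 12.3700] k=[0 0 0 0 0 0 0 0 7 12]
t=6: x=[0.0000 0.0000 0.0000 0.0000 0.0000 0.0000 0.0000 0.4900 6.8600 11.6500] k=[0 0 0 0 0 0 0 0 10 14]
t=7: x=[0.0000 0.0000 0.0000 0.0000 0.0000 0.0000 0.0000 0.7000 9.5800 13.7200] k=[0 0 0 0 0 0 0 0 13 17]
t=8: x=[0.0000 0.0000 0.0000 0.0000 0.0000 0.0000 0.0000 0.9100 12.3700 16.7200] k=[0 0 0 0 0 0 0 3 9 19]
t=9: x=[0.0000 0.0000 0.0000 0.0000 0.0000 0.0000 0.2100 3.2100 9.2800 18.3000] k=[0 0 0 0 0 0 2 6 6 17]
t=10: x=[0.0000 0.0000 0.0000 0.0000 0.0000 0.1400 2.1400 5.7200 6.7700 16.2300] k=[0 0 0 0 0 0 4 8 7 15]
t=11: x=[0.0000 0.0000 0.0000 0.0000 0.0000 0.2800 4.0000 7.6500 7.6300 14.4400] k=[0 0 0 0 0 0 2 11 7 17]
t=12: x=[0.0000 0.0000 0.0000 0.0000 0.0000 0.1400 2.4900 10.0900 7.9800 16.3000] k=[0 0 0 0 0 0 0 13 5 14]

[0.0000, 0.0000, 0.0000, 0.0000, 0.0000, 0.0000, 0.0000, 0.3250, 0.1250, 0.3500]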